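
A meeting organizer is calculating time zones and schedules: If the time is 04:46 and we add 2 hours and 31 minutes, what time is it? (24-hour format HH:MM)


Start time: 04:46
Adding: 2 hours 31 minutes
Minutes: 46 + 31 = 77
Minute overflow: 77 >= 60, so carry 1 hour, minutes = 17
Hours: 4 + 2 + 1 = 7
Result: 07:17

07:17


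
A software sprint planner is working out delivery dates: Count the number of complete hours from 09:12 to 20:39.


Start: 09:12
End: 20:39
Hour difference: 20 - 9 = 11 hours
Minute difference: 39 - 12 = 27 minutes
Total minutes: 687
Complete hours: 687 / 60 = 11 (remainder 27)

11


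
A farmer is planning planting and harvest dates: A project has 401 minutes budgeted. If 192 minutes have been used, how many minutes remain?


Total budget: 401 minutes
Time used: 192 minutes
Remaining: 401 - 192 = 209 minutes
Percent used: 47.9%
Percent remaining: 52.1%

209


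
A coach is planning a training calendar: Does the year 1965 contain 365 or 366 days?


Year: 1965
Check leap year rules:
Divisible by 4? No
1965 is not a leap year
Days: 365

365


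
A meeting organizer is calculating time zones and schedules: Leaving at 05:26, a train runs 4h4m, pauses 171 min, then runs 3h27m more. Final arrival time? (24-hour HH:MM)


Depart: 05:26
Leg 1: +244 min -> 09:30
Layover: +171 min -> 12:21
Leg 2: +207 min -> 15:48
Total travel: 622 minutes = 10h 22m
Arrival: 15:48

15:48


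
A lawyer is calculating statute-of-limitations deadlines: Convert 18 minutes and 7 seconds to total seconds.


Minutes: 18
Extra seconds: 7
Seconds per minute: 60
Minutes to seconds: 18 x 60 = 1080
Total: 1080 + 7 = 1087

1087


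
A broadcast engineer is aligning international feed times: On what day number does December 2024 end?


Month: December
Year: 2024
December is a 31-day month
Total: 31 days

31


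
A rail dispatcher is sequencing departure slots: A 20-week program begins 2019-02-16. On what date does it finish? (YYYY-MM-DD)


Start: 2019-02-16
Weeks to add: 20
Convert to days: 20 x 7 = 140 days
Add 140 days to 2019-02-16
Result: 2019-07-06

2019-07-06


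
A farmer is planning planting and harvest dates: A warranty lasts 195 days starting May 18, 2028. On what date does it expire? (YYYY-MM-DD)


Start: 2028-05-18
Adding 195 days
Days remaining in May: 13
After May: 182 days still to add
June 2028: 30 days, 152 remaining
July 2028: 31 days, 121 remaining
August 2028: 31 days, 90 remaining
September 2028: 30 days, 60 remaining
Result: 2028-11-29

2028-11-29


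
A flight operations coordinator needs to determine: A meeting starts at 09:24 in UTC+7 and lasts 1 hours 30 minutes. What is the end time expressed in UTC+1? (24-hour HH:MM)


Start: 09:24 in UTC+7
Step 1 - add duration:
  minutes: 24 + 30 = 54
  hours: 9 + 1 + 0 = 10
  end in UTC+7: 10:54
Step 2 - convert UTC+7 -> UTC+1:
  offset difference: 1 - (7) = -6 hours
  10 + (-6) = 4 -> mod 24 = 4
Result: 04:54 in UTC+1

04:54


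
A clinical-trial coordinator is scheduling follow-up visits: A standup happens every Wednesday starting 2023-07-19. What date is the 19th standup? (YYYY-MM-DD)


First occurrence: 2023-07-19 (occurrence 1)
Each occurrence is 7 days after the previous.
Occurrence 19 is 18 weeks after the first.
18 weeks = 126 days
2023-07-19 + 126 days = 2023-11-22

2023-11-22


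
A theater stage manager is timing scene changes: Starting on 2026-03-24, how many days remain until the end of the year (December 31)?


Start: March 24, 2026
End: December 31, 2026
Days left in March: 7
April: 30
May: 31
June: 30
July: 31
... plus remaining months
Sum of remaining months: 275
Total: 7 + 275 = 282

282


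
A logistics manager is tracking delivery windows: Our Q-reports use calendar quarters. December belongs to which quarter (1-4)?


Month: December (month 12)
Q1: January-March (months 1-3)
Q2: April-June (months 4-6)
Q3: July-September (months 7-9)
Q4: October-December (months 10-12)
Month 12 falls in Q4

4


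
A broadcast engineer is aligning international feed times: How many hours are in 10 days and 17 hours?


Days: 10
Extra hours: 17
Hours per day: 24
Days to hours: 10 x 24 = 240
Total: 240 + 17 = 257

257


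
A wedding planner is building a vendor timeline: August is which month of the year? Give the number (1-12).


Calendar month order:
7. July
8. August <--
9. September
August is month number 8

8


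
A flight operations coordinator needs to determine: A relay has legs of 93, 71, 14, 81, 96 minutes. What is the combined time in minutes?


Durations: 93, 71, 14, 81, 96
Running sum: 93
+ 71 = 164
+ 14 = 178
+ 81 = 259
+ 96 = 355
Total duration: 355 minutes
That is 5 hours and 55 minutes

355


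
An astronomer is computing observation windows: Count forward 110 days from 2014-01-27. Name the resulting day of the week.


Start: 2014-01-27 (Monday)
Step 1 - find target date: add 110 days
  2014-01-27 + 110 days = 2014-05-17
Step 2 - day of week:
  110 mod 7 = 5
  Monday + 5 days -> Saturday
Result: Saturday (2014-05-17)

Saturday


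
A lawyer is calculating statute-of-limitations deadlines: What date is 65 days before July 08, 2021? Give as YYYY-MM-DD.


Start: 2021-07-08
Subtracting 65 days
Days already passed in July: 8
After going back through July: 57 more days to subtract
June 2021: 30 days, 27 remaining
May 2021 has 31 days, need 27
Result: 2021-05-04

2021-05-04


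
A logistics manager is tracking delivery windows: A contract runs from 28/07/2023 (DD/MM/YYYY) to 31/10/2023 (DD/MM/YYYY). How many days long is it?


Start date: 2023-07-28
End date: 2023-10-31
Jul 2023: +4 days
Aug 2023: +31 days
Sep 2023: +30 days
Oct 2023: +30 days
Total: 95 days

95


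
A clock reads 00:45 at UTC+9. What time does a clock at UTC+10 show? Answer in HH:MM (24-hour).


Local time: 00:45 at UTC+9 (offset 9h)
Target zone: UTC+10 (offset 10h)
Difference: 10 - (9) = 1 hours
Calculation: 0 + (1) = 1
Result: 01:45

01:45


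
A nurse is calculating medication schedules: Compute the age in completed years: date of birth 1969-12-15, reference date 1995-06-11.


Birth: 1969-12-15
Reference: 1995-06-11
Year difference: 1995 - 1969 = 26
Has birthday (12-15) occurred by 06-11? No
Birthday not yet reached this year -> subtract 1
Age in full years: 25

25


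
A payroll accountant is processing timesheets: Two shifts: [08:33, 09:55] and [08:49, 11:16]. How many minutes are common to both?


Interval A: [513, 595] minutes from midnight
Interval B: [529, 676] minutes from midnight
Overlap start = max(513, 529) = 529
Overlap end = min(595, 676) = 595
Overlap = 595 - 529 = 66 minutes

66


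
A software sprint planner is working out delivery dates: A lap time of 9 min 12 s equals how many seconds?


Minutes: 9
Seconds: 12
Convert minutes to seconds: 9 x 60 = 540
Add remaining seconds: 540 + 12 = 552

552


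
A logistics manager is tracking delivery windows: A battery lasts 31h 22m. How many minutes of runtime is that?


Hours: 31
Extra minutes: 22
Minutes per hour: 60
Hours to minutes: 31 x 60 = 1860
Total: 1860 + 22 = 1882

1882


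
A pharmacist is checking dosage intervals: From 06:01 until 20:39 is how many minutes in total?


Start time: 06:01 = 361 minutes from midnight
End time: 20:39 = 1239 minutes from midnight
Difference: 1239 - 361 = 878 minutes
That is 14 hours and 38 minutes

878


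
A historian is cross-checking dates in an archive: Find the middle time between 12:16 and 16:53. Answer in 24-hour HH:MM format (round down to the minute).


Start time: 12:16 = 736 minutes from midnight
End time: 16:53 = 1013 minutes from midnight
Sum: 736 + 1013 = 1749
Midpoint: 1749 / 2 = 874 minutes
Convert: 874 / 60 = 14 hours, 34 minutes
Result: 14:34

14:34


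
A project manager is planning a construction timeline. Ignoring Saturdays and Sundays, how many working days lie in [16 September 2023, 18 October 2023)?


Start: 2023-09-16 (Saturday)
End (exclusive): 2023-10-18 (Wednesday)
Total calendar days: 32
Full weeks: 32 // 7 = 4 -> 20 weekdays
Remaining 4 days starting on Saturday:
  Sat(-), Sun(-), Mon(w), Tue(w) -> 2 weekdays
Total business days: 20 + 2 = 22

22


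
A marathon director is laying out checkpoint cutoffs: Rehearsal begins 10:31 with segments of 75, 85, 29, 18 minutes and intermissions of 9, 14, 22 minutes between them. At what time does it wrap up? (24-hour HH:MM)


Start: 10:31 = 631 min from midnight
  after task 1 (75 min): 11:46
  after break (9 min): 11:55
  after task 2 (85 min): 13:20
  after break (14 min): 13:34
  after task 3 (29 min): 14:03
  after break (22 min): 14:25
  after task 4 (18 min): 14:43
Total elapsed: 252 minutes
End time: 14:43

14:43


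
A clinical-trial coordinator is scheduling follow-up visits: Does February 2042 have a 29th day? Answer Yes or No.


Year: 2042
Divisible by 4? 2042 / 4 = 510.5 -> No
Not divisible by 4, so NOT a leap year

No


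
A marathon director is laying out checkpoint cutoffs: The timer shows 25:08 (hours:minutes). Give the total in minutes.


Hours: 25
Minutes: 8
Convert hours to minutes: 25 x 60 = 1500
Add remaining minutes: 1500 + 8 = 1508

1508


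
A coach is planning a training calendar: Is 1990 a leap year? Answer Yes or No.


Year: 1990
Divisible by 4? 1990 / 4 = 497.5 -> No
Not divisible by 4, so NOT a leap year

No


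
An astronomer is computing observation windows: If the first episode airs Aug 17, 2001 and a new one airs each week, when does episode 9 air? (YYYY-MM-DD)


First occurrence: 2001-08-17 (occurrence 1)
Each occurrence is 7 days after the previous.
Occurrence 9 is 8 weeks after the first.
8 weeks = 56 days
2001-08-17 + 56 days = 2001-10-12

2001-10-12


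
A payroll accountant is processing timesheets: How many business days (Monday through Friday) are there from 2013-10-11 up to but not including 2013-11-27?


Start: 2013-10-11 (Friday)
End (exclusive): 2013-11-27 (Wednesday)
Total calendar days: 47
Full weeks: 47 // 7 = 6 -> 30 weekdays
Remaining 5 days starting on Friday:
  Fri(w), Sat(-), Sun(-), Mon(w), Tue(w) -> 3 weekdays
Total business days: 30 + 3 = 33

33


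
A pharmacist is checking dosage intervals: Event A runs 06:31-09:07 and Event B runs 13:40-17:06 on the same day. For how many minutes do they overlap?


Interval A: [391, 547] minutes from midnight
Interval B: [820, 1026] minutes from midnight
Overlap start = max(391, 820) = 820
Overlap end = min(547, 1026) = 547
End <= start, so the intervals do not overlap: 0 minutes

0


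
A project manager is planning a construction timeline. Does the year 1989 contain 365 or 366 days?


Year: 1989
Check leap year rules:
Divisible by 4? No
1989 is not a leap year
Days: 365

365


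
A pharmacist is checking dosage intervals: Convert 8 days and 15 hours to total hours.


Days: 8
Extra hours: 15
Hours per day: 24
Days to hours: 8 x 24 = 192
Total: 192 + 15 = 207

207


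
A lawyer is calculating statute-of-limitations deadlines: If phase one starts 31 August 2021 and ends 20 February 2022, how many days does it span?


Start date: 2021-08-31
End date: 2022-02-20
Aug 2021: +1 days
Sep 2021: +30 days
Oct 2021: +31 days
... (4 more months)
Total: 173 days

173


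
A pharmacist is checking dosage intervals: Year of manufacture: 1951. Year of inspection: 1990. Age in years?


Birth year: 1951
Current year: 1990
Age = current year - birth year
Age = 1990 - 1951 = 39

39


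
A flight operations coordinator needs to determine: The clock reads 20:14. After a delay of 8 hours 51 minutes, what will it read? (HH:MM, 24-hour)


Start time: 20:14
Adding: 8 hours 51 minutes
Minutes: 14 + 51 = 65
Minute overflow: 65 >= 60, so carry 1 hour, minutes = 5
Hours: 20 + 8 + 1 = 29
Hour wraparound: 29 mod 24 = 5
Result: 05:05

05:05


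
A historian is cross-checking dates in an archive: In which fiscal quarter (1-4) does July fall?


Month: July (month 7)
Q1: January-March (months 1-3)
Q2: April-June (months 4-6)
Q3: July-September (months 7-9)
Q4: October-December (months 10-12)
Month 7 falls in Q3

3


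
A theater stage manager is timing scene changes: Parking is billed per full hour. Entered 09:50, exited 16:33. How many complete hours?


Start: 09:50
End: 16:33
Hour difference: 16 - 9 = 7 hours
Minute difference: 33 - 50 = -17 minutes
Total minutes: 403
Complete hours: 403 / 60 = 6 (remainder 43)

6


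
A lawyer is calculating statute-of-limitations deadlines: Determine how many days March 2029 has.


Month: March
Year: 2029
March is a 31-day month
Total: 31 days

31


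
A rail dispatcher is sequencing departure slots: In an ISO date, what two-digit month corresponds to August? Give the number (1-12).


Calendar month order:
7. July
8. August <--
9. September
August is month number 8

8


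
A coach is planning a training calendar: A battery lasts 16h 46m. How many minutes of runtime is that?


Hours: 16
Extra minutes: 46
Minutes per hour: 60
Hours to minutes: 16 x 60 = 960
Total: 960 + 46 = 1006

1006


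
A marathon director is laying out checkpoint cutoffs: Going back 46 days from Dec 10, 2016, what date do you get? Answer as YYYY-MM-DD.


Start: 2016-12-10
Subtracting 46 days
Days already passed in December: 10
After going back through December: 36 more days to subtract
November 2016: 30 days, 6 remaining
October 2016 has 31 days, need 6
Result: 2016-10-25

2016-10-25


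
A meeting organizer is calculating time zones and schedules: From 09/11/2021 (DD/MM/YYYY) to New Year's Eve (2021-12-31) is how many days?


Start: November 09, 2021
End: December 31, 2021
Days left in November: 21
December: 31
Sum of remaining months: 31
Total: 21 + 31 = 52

52


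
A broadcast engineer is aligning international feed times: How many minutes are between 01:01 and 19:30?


Start time: 01:01 = 61 minutes from midnight
End time: 19:30 = 1170 minutes from midnight
Difference: 1170 - 61 = 1109 minutes
That is 18 hours and 29 minutes

1109


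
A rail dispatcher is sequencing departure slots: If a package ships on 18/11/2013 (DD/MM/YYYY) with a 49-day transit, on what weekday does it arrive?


Start: 2013-11-18 (Monday)
Step 1 - find target date: add 49 days
  2013-11-18 + 49 days = 2014-01-06
Step 2 - day of week:
  49 mod 7 = 0
  Monday + 0 days -> Monday
Result: Monday (2014-01-06)

Monday


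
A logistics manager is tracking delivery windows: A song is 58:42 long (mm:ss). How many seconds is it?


Minutes: 58
Extra seconds: 42
Seconds per minute: 60
Minutes to seconds: 58 x 60 = 3480
Total: 3480 + 42 = 3522

3522


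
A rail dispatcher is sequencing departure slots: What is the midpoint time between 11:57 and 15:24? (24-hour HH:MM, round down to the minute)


Start time: 11:57 = 717 minutes from midnight
End time: 15:24 = 924 minutes from midnight
Sum: 717 + 924 = 1641
Midpoint: 1641 / 2 = 820 minutes
Convert: 820 / 60 = 13 hours, 40 minutes
Result: 13:40

13:40


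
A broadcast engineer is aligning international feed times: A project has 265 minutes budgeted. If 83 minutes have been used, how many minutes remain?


Total budget: 265 minutes
Time used: 83 minutes
Remaining: 265 - 83 = 182 minutes
Percent used: 31.3%
Percent remaining: 68.7%

182


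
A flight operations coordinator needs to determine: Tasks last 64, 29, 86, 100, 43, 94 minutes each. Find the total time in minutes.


Durations: 64, 29, 86, 100, 43, 94
Running sum: 64
+ 29 = 93
+ 86 = 179
+ 100 = 279
+ 43 = 322
+ 94 = 416
Total duration: 416 minutes
That is 6 hours and 56 minutes

416


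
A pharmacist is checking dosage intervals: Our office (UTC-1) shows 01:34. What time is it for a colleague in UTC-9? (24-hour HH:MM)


Local time: 01:34 at UTC-1 (offset -1h)
Target zone: UTC-9 (offset -9h)
Difference: -9 - (-1) = -8 hours
Calculation: 1 + (-8) = -7
Wraparound: (-7) mod 24 = 17
Result: 17:34

17:34


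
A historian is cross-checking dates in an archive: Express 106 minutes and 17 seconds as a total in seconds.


Minutes: 106
Seconds: 17
Convert minutes to seconds: 106 x 60 = 6360
Add remaining seconds: 6360 + 17 = 6377

6377


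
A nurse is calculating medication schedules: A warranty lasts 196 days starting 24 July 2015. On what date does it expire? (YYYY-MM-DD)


Start: 2015-07-24
Adding 196 days
Days remaining in July: 7
After July: 189 days still to add
August 2015: 31 days, 158 remaining
September 2015: 30 days, 128 remaining
October 2015: 31 days, 97 remaining
November 2015: 30 days, 67 remaining
Result: 2016-02-05

2016-02-05


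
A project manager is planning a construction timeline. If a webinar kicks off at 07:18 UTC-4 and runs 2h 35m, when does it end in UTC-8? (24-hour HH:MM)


Start: 07:18 in UTC-4
Step 1 - add duration:
  minutes: 18 + 35 = 53
  hours: 7 + 2 + 0 = 9
  end in UTC-4: 09:53
Step 2 - convert UTC-4 -> UTC-8:
  offset difference: -8 - (-4) = -4 hours
  9 + (-4) = 5 -> mod 24 = 5
Result: 05:53 in UTC-8

05:53


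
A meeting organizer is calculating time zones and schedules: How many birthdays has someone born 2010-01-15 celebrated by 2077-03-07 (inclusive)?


Birth: 2010-01-15
Reference: 2077-03-07
Year difference: 2077 - 2010 = 67
Has birthday (01-15) occurred by 03-07? Yes
Age in full years: 67

67


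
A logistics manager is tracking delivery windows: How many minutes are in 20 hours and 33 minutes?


Hours: 20
Minutes: 33
Convert hours to minutes: 20 x 60 = 1200
Add remaining minutes: 1200 + 33 = 1233

1233


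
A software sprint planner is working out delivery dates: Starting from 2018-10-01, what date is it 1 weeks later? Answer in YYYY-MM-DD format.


Start: 2018-10-01
Weeks to add: 1
Convert to days: 1 x 7 = 7 days
Add 7 days to 2018-10-01
Result: 2018-10-08

2018-10-08


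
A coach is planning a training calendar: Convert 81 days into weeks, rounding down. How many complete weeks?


Total days: 81
Days per week: 7
Division: 81 / 7 = 11 remainder 4
Complete weeks: 11
Remaining days: 4

11


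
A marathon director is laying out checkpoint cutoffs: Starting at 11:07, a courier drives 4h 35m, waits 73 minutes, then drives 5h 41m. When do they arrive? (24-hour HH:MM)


Depart: 11:07
Leg 1: +275 min -> 15:42
Layover: +73 min -> 16:55
Leg 2: +341 min -> 22:36
Total travel: 689 minutes = 11h 29m
Arrival: 22:36

22:36


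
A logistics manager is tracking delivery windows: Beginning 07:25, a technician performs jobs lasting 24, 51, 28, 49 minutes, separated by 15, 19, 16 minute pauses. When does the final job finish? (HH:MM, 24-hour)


Start: 07:25 = 445 min from midnight
  after task 1 (24 min): 07:49
  after break (15 min): 08:04
  after task 2 (51 min): 08:55
  after break (19 min): 09:14
  after task 3 (28 min): 09:42
  after break (16 min): 09:58
  after task 4 (49 min): 10:47
Total elapsed: 202 minutes
End time: 10:47

10:47


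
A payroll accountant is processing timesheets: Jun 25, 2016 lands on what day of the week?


Date: 2016-06-25
January 1, 2016 is a Friday
Day of year: 177
Offset from Jan 1: 176 days
176 mod 7 = 1
Result: Saturday

Saturday


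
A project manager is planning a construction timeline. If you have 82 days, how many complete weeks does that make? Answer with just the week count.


Total days: 82
Days per week: 7
Division: 82 / 7 = 11 remainder 5
Complete weeks: 11
Remaining days: 5

11


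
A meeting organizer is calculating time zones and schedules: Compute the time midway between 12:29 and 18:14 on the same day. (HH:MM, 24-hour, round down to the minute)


Start time: 12:29 = 749 minutes from midnight
End time: 18:14 = 1094 minutes from midnight
Sum: 749 + 1094 = 1843
Midpoint: 1843 / 2 = 921 minutes
Convert: 921 / 60 = 15 hours, 21 minutes
Result: 15:21

15:21


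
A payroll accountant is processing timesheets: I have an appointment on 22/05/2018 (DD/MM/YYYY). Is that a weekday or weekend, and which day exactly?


Date: 2018-05-22
January 1, 2018 is a Monday
Day of year: 142
Offset from Jan 1: 141 days
141 mod 7 = 1
Result: Tuesday

Tuesday


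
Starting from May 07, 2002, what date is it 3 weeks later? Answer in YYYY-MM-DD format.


Start: 2002-05-07
Weeks to add: 3
Convert to days: 3 x 7 = 21 days
Add 21 days to 2002-05-07
Result: 2002-05-28

2002-05-28


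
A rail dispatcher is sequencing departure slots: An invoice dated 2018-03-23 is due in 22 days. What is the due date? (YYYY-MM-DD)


Start: 2018-03-23
Adding 22 days
Days remaining in March: 8
After March: 14 days still to add
April 2018 has 30 days, need 14
Result: 2018-04-14

2018-04-14


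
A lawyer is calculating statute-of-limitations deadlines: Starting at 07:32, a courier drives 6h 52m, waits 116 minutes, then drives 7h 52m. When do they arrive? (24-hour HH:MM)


Depart: 07:32
Leg 1: +412 min -> 14:24
Layover: +116 min -> 16:20
Leg 2: +472 min -> 00:12
Total travel: 1000 minutes = 16h 40m
Arrival: 00:12

00:12


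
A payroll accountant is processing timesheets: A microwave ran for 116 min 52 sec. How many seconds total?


Minutes: 116
Extra seconds: 52
Seconds per minute: 60
Minutes to seconds: 116 x 60 = 6960
Total: 6960 + 52 = 7012

7012


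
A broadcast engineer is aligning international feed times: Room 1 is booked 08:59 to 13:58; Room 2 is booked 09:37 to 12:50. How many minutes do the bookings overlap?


Interval A: [539, 838] minutes from midnight
Interval B: [577, 770] minutes from midnight
Overlap start = max(539, 577) = 577
Overlap end = min(838, 770) = 770
Overlap = 770 - 577 = 193 minutes

193


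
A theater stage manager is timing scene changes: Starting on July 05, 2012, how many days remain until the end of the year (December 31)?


Start: July 05, 2012
End: December 31, 2012
Days left in July: 26
August: 31
September: 30
October: 31
November: 30
... plus remaining months
Sum of remaining months: 153
Total: 26 + 153 = 179

179


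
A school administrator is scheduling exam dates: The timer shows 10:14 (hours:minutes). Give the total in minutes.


Hours: 10
Minutes: 14
Convert hours to minutes: 10 x 60 = 600
Add remaining minutes: 600 + 14 = 614

614


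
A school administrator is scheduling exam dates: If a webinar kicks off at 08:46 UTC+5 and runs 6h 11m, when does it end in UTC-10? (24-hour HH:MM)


Start: 08:46 in UTC+5
Step 1 - add duration:
  minutes: 46 + 11 = 57
  hours: 8 + 6 + 0 = 14
  end in UTC+5: 14:57
Step 2 - convert UTC+5 -> UTC-10:
  offset difference: -10 - (5) = -15 hours
  14 + (-15) = -1 -> mod 24 = 23
Result: 23:57 in UTC-10

23:57


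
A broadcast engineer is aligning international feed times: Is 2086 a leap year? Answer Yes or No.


Year: 2086
Divisible by 4? 2086 / 4 = 521.5 -> No
Not divisible by 4, so NOT a leap year

No


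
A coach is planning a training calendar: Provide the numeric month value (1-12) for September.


Calendar month order:
8. August
9. September <--
10. October
September is month number 9

9


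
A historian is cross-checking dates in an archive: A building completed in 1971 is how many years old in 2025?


Birth year: 1971
Current year: 2025
Age = current year - birth year
Age = 2025 - 1971 = 54

54


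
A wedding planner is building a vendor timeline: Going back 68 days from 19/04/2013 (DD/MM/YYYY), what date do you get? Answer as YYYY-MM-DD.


Start: 2013-04-19
Subtracting 68 days
Days already passed in April: 19
After going back through April: 49 more days to subtract
March 2013: 31 days, 18 remaining
February 2013 has 28 days, need 18
Result: 2013-02-10

2013-02-10


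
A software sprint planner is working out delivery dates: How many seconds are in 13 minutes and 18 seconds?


Minutes: 13
Seconds: 18
Convert minutes to seconds: 13 x 60 = 780
Add remaining seconds: 780 + 18 = 798

798


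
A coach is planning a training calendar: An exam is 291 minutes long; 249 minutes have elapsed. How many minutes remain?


Total budget: 291 minutes
Time used: 249 minutes
Remaining: 291 - 249 = 42 minutes
Percent used: 85.6%
Percent remaining: 14.4%

42


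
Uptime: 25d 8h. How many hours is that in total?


Days: 25
Extra hours: 8
Hours per day: 24
Days to hours: 25 x 24 = 600
Total: 600 + 8 = 608

608


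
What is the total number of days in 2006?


Year: 2006
Check leap year rules:
Divisible by 4? No
2006 is not a leap year
Days: 365

365


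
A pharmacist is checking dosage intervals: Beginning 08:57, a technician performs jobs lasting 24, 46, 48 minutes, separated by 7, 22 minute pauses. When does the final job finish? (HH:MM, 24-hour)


Start: 08:57 = 537 min from midnight
  after task 1 (24 min): 09:21
  after break (7 min): 09:28
  after task 2 (46 min): 10:14
  after break (22 min): 10:36
  after task 3 (48 min): 11:24
Total elapsed: 147 minutes
End time: 11:24

11:24


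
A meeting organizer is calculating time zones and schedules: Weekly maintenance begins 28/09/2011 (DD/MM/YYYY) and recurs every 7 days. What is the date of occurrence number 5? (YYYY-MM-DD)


First occurrence: 2011-09-28 (occurrence 1)
Each occurrence is 7 days after the previous.
Occurrence 5 is 4 weeks after the first.
4 weeks = 28 days
2011-09-28 + 28 days = 2011-10-26

2011-10-26


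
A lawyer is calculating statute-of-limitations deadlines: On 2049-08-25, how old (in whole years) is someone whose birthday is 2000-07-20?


Birth: 2000-07-20
Reference: 2049-08-25
Year difference: 2049 - 2000 = 49
Has birthday (07-20) occurred by 08-25? Yes
Age in full years: 49

49


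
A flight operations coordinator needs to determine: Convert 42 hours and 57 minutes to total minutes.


Hours: 42
Extra minutes: 57
Minutes per hour: 60
Hours to minutes: 42 x 60 = 2520
Total: 2520 + 57 = 2577

2577


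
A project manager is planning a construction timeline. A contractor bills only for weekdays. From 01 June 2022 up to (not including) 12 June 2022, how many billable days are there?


Start: 2022-06-01 (Wednesday)
End (exclusive): 2022-06-12 (Sunday)
Total calendar days: 11
Full weeks: 11 // 7 = 1 -> 5 weekdays
Remaining 4 days starting on Wednesday:
  Wed(w), Thu(w), Fri(w), Sat(-) -> 3 weekdays
Total business days: 5 + 3 = 8

8


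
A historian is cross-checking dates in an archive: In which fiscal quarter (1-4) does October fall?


Month: October (month 10)
Q1: January-March (months 1-3)
Q2: April-June (months 4-6)
Q3: July-September (months 7-9)
Q4: October-December (months 10-12)
Month 10 falls in Q4

4


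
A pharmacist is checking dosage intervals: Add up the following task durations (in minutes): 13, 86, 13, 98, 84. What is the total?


Durations: 13, 86, 13, 98, 84
Running sum: 13
+ 86 = 99
+ 13 = 112
+ 98 = 210
+ 84 = 294
Total duration: 294 minutes
That is 4 hours and 54 minutes

294


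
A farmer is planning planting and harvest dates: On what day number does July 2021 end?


Month: July
Year: 2021
July is a 31-day month
Total: 31 days

31


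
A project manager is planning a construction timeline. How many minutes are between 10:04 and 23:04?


Start time: 10:04 = 604 minutes from midnight
End time: 23:04 = 1384 minutes from midnight
Difference: 1384 - 604 = 780 minutes
That is 13 hours and 0 minutes

780


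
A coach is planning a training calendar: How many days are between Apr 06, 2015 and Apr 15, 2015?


Start date: 2015-04-06
End date: 2015-04-15
Apr 2015: +9 days
Total: 9 days

9


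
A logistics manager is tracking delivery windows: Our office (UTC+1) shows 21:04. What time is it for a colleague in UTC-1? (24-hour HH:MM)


Local time: 21:04 at UTC+1 (offset 1h)
Target zone: UTC-1 (offset -1h)
Difference: -1 - (1) = -2 hours
Calculation: 21 + (-2) = 19
Result: 19:04

19:04


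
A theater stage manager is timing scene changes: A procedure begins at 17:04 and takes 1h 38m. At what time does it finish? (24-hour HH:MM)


Start time: 17:04
Adding: 1 hours 38 minutes
Minutes: 4 + 38 = 42
Hours: 17 + 1 + 0 = 18
Result: 18:42

18:42


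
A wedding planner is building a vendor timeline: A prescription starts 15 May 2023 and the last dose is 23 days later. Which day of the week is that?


Start: 2023-05-15 (Monday)
Step 1 - find target date: add 23 days
  2023-05-15 + 23 days = 2023-06-07
Step 2 - day of week:
  23 mod 7 = 2
  Monday + 2 days -> Wednesday
Result: Wednesday (2023-06-07)

Wednesday


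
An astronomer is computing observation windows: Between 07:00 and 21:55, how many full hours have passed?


Start: 07:00
End: 21:55
Hour difference: 21 - 7 = 14 hours
Minute difference: 55 - 0 = 55 minutes
Total minutes: 895
Complete hours: 895 / 60 = 14 (remainder 55)

14


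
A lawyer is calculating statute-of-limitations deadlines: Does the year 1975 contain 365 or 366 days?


Year: 1975
Check leap year rules:
Divisible by 4? No
1975 is not a leap year
Days: 365

365


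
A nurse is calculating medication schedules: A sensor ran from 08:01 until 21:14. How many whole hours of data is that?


Start: 08:01
End: 21:14
Hour difference: 21 - 8 = 13 hours
Minute difference: 14 - 1 = 13 minutes
Total minutes: 793
Complete hours: 793 / 60 = 13 (remainder 13)

13


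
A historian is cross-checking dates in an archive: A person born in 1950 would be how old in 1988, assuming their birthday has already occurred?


Birth year: 1950
Current year: 1988
Age = current year - birth year
Age = 1988 - 1950 = 38

38


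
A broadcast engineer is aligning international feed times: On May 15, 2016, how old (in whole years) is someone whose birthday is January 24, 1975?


Birth: 1975-01-24
Reference: 2016-05-15
Year difference: 2016 - 1975 = 41
Has birthday (01-24) occurred by 05-15? Yes
Age in full years: 41

41


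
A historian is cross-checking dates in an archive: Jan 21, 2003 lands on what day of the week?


Date: 2003-01-21
January 1, 2003 is a Wednesday
Day of year: 21
Offset from Jan 1: 20 days
20 mod 7 = 6
Result: Tuesday

Tuesday


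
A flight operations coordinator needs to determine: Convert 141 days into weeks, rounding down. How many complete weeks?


Total days: 141
Days per week: 7
Division: 141 / 7 = 20 remainder 1
Complete weeks: 20
Remaining days: 1

20


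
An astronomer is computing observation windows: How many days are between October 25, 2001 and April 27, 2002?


Start date: 2001-10-25
End date: 2002-04-27
Oct 2001: +7 days
Nov 2001: +30 days
Dec 2001: +31 days
... (4 more months)
Total: 184 days

184


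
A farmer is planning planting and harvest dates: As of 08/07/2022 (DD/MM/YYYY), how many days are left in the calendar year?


Start: July 08, 2022
End: December 31, 2022
Days left in July: 23
August: 31
September: 30
October: 31
November: 30
... plus remaining months
Sum of remaining months: 153
Total: 23 + 153 = 176

176


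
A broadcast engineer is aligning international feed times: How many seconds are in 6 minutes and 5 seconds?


Minutes: 6
Extra seconds: 5
Seconds per minute: 60
Minutes to seconds: 6 x 60 = 360
Total: 360 + 5 = 365

365


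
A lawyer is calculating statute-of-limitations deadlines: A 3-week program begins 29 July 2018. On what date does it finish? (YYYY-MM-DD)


Start: 2018-07-29
Weeks to add: 3
Convert to days: 3 x 7 = 21 days
Add 21 days to 2018-07-29
Result: 2018-08-19

2018-08-19


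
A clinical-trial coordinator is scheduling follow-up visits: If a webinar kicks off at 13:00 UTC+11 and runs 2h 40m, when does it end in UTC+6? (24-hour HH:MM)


Start: 13:00 in UTC+11
Step 1 - add duration:
  minutes: 0 + 40 = 40
  hours: 13 + 2 + 0 = 15
  end in UTC+11: 15:40
Step 2 - convert UTC+11 -> UTC+6:
  offset difference: 6 - (11) = -5 hours
  15 + (-5) = 10 -> mod 24 = 10
Result: 10:40 in UTC+6

10:40


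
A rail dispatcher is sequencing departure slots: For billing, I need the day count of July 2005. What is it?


Month: July
Year: 2005
July is a 31-day month
Total: 31 days

31


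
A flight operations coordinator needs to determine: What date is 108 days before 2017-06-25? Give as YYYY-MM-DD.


Start: 2017-06-25
Subtracting 108 days
Days already passed in June: 25
After going back through June: 83 more days to subtract
May 2017: 31 days, 52 remaining
April 2017: 30 days, 22 remaining
March 2017 has 31 days, need 22
Result: 2017-03-09

2017-03-09


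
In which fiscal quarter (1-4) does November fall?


Month: November (month 11)
Q1: January-March (months 1-3)
Q2: April-June (months 4-6)
Q3: July-September (months 7-9)
Q4: October-December (months 10-12)
Month 11 falls in Q4

4


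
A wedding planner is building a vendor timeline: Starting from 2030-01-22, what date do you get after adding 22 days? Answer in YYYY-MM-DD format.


Start: 2030-01-22
Adding 22 days
Days remaining in January: 9
After January: 13 days still to add
February 2030 has 28 days, need 13
Result: 2030-02-13

2030-02-13


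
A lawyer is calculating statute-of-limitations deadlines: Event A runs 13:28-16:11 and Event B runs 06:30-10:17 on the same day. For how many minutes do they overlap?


Interval A: [808, 971] minutes from midnight
Interval B: [390, 617] minutes from midnight
Overlap start = max(808, 390) = 808
Overlap end = min(971, 617) = 617
End <= start, so the intervals do not overlap: 0 minutes

0


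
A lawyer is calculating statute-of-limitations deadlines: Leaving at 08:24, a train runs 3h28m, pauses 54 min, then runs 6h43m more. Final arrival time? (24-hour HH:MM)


Depart: 08:24
Leg 1: +208 min -> 11:52
Layover: +54 min -> 12:46
Leg 2: +403 min -> 19:29
Total travel: 665 minutes = 11h 5m
Arrival: 19:29

19:29


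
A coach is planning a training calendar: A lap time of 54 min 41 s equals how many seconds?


Minutes: 54
Seconds: 41
Convert minutes to seconds: 54 x 60 = 3240
Add remaining seconds: 3240 + 41 = 3281

3281


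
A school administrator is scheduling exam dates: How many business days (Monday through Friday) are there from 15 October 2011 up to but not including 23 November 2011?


Start: 2011-10-15 (Saturday)
End (exclusive): 2011-11-23 (Wednesday)
Total calendar days: 39
Full weeks: 39 // 7 = 5 -> 25 weekdays
Remaining 4 days starting on Saturday:
  Sat(-), Sun(-), Mon(w), Tue(w) -> 2 weekdays
Total business days: 25 + 2 = 27

27


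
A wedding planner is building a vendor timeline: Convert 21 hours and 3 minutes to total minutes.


Hours: 21
Extra minutes: 3
Minutes per hour: 60
Hours to minutes: 21 x 60 = 1260
Total: 1260 + 3 = 1263

1263


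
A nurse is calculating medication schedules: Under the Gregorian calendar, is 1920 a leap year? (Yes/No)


Year: 1920
Divisible by 4? 1920 / 4 = 480.0 -> Yes
Divisible by 100? 1920 / 100 = 19.2 -> No
Divisible by 4 but not 100, so it IS a leap year

Yes


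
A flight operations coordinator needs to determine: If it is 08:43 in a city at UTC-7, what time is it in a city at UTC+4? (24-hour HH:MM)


Local time: 08:43 at UTC-7 (offset -7h)
Target zone: UTC+4 (offset 4h)
Difference: 4 - (-7) = 11 hours
Calculation: 8 + (11) = 19
Result: 19:43

19:43


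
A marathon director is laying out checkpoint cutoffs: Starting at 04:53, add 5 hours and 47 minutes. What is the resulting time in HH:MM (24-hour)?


Start time: 04:53
Adding: 5 hours 47 minutes
Minutes: 53 + 47 = 100
Minute overflow: 100 >= 60, so carry 1 hour, minutes = 40
Hours: 4 + 5 + 1 = 10
Result: 10:40

10:40


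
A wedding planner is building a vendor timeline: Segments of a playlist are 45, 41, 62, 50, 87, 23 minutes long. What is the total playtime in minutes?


Durations: 45, 41, 62, 50, 87, 23
Running sum: 45
+ 41 = 86
+ 62 = 148
+ 50 = 198
+ 87 = 285
+ 23 = 308
Total duration: 308 minutes
That is 5 hours and 8 minutes

308


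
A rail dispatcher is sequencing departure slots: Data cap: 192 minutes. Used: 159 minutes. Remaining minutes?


Total budget: 192 minutes
Time used: 159 minutes
Remaining: 192 - 159 = 33 minutes
Percent used: 82.8%
Percent remaining: 17.2%

33


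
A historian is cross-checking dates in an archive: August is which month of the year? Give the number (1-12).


Calendar month order:
7. July
8. August <--
9. September
August is month number 8

8


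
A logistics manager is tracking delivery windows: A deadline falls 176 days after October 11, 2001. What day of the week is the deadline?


Start: 2001-10-11 (Thursday)
Step 1 - find target date: add 176 days
  2001-10-11 + 176 days = 2002-04-05
Step 2 - day of week:
  176 mod 7 = 1
  Thursday + 1 days -> Friday
Result: Friday (2002-04-05)

Friday


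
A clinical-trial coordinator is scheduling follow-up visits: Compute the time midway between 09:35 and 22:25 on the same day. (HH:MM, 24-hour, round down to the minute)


Start time: 09:35 = 575 minutes from midnight
End time: 22:25 = 1345 minutes from midnight
Sum: 575 + 1345 = 1920
Midpoint: 1920 / 2 = 960 minutes
Convert: 960 / 60 = 16 hours, 0 minutes
Result: 16:00

16:00


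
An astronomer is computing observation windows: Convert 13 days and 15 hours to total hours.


Days: 13
Extra hours: 15
Hours per day: 24
Days to hours: 13 x 24 = 312
Total: 312 + 15 = 327

327


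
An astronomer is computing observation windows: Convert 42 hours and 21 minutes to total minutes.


Hours: 42
Minutes: 21
Convert hours to minutes: 42 x 60 = 2520
Add remaining minutes: 2520 + 21 = 2541

2541


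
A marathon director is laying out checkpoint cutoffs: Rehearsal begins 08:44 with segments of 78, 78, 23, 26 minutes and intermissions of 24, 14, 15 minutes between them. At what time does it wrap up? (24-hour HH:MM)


Start: 08:44 = 524 min from midnight
  after task 1 (78 min): 10:02
  after break (24 min): 10:26
  after task 2 (78 min): 11:44
  after break (14 min): 11:58
  after task 3 (23 min): 12:21
  after break (15 min): 12:36
  after task 4 (26 min): 13:02
Total elapsed: 258 minutes
End time: 13:02

13:02


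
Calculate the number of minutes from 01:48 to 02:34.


Start time: 01:48 = 108 minutes from midnight
End time: 02:34 = 154 minutes from midnight
Difference: 154 - 108 = 46 minutes
That is 0 hours and 46 minutes

46


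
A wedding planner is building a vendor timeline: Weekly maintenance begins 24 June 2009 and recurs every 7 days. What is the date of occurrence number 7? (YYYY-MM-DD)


First occurrence: 2009-06-24 (occurrence 1)
Each occurrence is 7 days after the previous.
Occurrence 7 is 6 weeks after the first.
6 weeks = 42 days
2009-06-24 + 42 days = 2009-08-05

2009-08-05


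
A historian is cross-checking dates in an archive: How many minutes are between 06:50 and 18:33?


Start time: 06:50 = 410 minutes from midnight
End time: 18:33 = 1113 minutes from midnight
Difference: 1113 - 410 = 703 minutes
That is 11 hours and 43 minutes

703


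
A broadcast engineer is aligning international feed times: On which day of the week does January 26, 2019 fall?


Date: 2019-01-26
January 1, 2019 is a Tuesday
Day of year: 26
Offset from Jan 1: 25 days
25 mod 7 = 4
Result: Saturday

Saturday


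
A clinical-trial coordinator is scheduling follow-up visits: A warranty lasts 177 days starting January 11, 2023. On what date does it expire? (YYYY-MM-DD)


Start: 2023-01-11
Adding 177 days
Days remaining in January: 20
After January: 157 days still to add
February 2023: 28 days, 129 remaining
March 2023: 31 days, 98 remaining
April 2023: 30 days, 68 remaining
May 2023: 31 days, 37 remaining
Result: 2023-07-07

2023-07-07


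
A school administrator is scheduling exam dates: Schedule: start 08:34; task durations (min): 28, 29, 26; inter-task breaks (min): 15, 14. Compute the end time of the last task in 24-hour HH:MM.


Start: 08:34 = 514 min from midnight
  after task 1 (28 min): 09:02
  after break (15 min): 09:17
  after task 2 (29 min): 09:46
  after break (14 min): 10:00
  after task 3 (26 min): 10:26
Total elapsed: 112 minutes
End time: 10:26

10:26


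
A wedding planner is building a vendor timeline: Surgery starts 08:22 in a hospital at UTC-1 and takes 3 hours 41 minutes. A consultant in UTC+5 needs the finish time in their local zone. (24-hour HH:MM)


Start: 08:22 in UTC-1
Step 1 - add duration:
  minutes: 22 + 41 = 63 (carry 1h)
  hours: 8 + 3 + 1 = 12
  end in UTC-1: 12:03
Step 2 - convert UTC-1 -> UTC+5:
  offset difference: 5 - (-1) = 6 hours
  12 + (6) = 18 -> mod 24 = 18
Result: 18:03 in UTC+5

18:03
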